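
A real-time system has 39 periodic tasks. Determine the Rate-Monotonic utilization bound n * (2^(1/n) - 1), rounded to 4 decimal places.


Compute 2^(1/39) = 1.0179318843
Subtract 1: 1.0179318843 - 1 = 0.0179318843
Multiply by n: 39 * 0.0179318843 = 0.6993434877
Round to 4 dp: 0.6993

0.6993


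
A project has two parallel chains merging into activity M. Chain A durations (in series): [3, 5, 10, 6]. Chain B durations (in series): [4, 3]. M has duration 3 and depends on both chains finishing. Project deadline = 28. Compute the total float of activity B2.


Forward pass: ES(B2) = sum of predecessors on chain B = 4
EF = ES + duration = 4 + 3 = 7
Backward pass: LF(M) = deadline = 28; LS(M) = 28 - 3 = 25
LF(B2) = LS(M) - sum(successors on chain B) = 25 - 0 = 25
LS = LF - duration = 25 - 3 = 22
Total float = LS - ES = 22 - 4 = 18

18


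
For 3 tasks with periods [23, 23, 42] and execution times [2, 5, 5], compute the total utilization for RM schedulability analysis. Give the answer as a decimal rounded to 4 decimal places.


Compute individual utilizations (exact fractions):
  Task 1: C/T = 2/23 (approx. 0.087)
  Task 2: C/T = 5/23 (approx. 0.2174)
  Task 3: C/T = 5/42 (approx. 0.119)
Total utilization U = 2/23 + 5/23 + 5/42 = 409/966
Rounded to 4 decimal places: U = 0.4234
RM (Liu & Layland) bound for 3 tasks = 0.779763; compare with U = 409/966 (approx. 0.423395)
U <= bound, so schedulable by RM sufficient condition.

0.4234


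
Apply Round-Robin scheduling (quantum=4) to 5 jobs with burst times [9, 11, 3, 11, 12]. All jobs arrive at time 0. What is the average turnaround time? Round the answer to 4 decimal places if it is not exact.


Time quantum = 4
Execution trace:
  J1 runs 4 units, time = 4
  J2 runs 4 units, time = 8
  J3 runs 3 units, time = 11
  J4 runs 4 units, time = 15
  J5 runs 4 units, time = 19
  J1 runs 4 units, time = 23
  J2 runs 4 units, time = 27
  J4 runs 4 units, time = 31
  J5 runs 4 units, time = 35
  J1 runs 1 units, time = 36
  J2 runs 3 units, time = 39
  J4 runs 3 units, time = 42
  J5 runs 4 units, time = 46
Finish times: [36, 39, 11, 42, 46]
Average turnaround = 174/5 = 34.8

34.8


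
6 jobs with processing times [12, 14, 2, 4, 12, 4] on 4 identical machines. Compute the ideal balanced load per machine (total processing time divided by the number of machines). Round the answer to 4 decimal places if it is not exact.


Total processing time = 12 + 14 + 2 + 4 + 12 + 4 = 48
Number of machines = 4
Ideal balanced load = 48 / 4 = 12.0

12.0


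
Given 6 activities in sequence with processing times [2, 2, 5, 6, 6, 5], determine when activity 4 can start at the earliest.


Activity 4 starts after activities 1 through 3 complete.
Predecessor durations: [2, 2, 5]
ES = 2 + 2 + 5 = 9

9


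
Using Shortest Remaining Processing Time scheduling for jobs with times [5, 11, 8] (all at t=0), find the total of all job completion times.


Since all jobs arrive at t=0, SRPT equals SPT ordering.
SPT order: [5, 8, 11]
Completion times:
  Job 1: p=5, C=5
  Job 2: p=8, C=13
  Job 3: p=11, C=24
Total completion time = 5 + 13 + 24 = 42

42


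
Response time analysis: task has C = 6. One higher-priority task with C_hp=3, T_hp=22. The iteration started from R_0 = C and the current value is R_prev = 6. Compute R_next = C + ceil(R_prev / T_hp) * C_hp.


R_next = C + ceil(R_prev / T_hp) * C_hp
ceil(6 / 22) = ceil(0.2727) = 1
Interference = 1 * 3 = 3
R_next = 6 + 3 = 9

9


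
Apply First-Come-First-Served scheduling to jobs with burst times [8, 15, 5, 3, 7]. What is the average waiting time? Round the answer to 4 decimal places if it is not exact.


FCFS order (as given): [8, 15, 5, 3, 7]
Waiting times:
  Job 1: wait = 0
  Job 2: wait = 8
  Job 3: wait = 23
  Job 4: wait = 28
  Job 5: wait = 31
Sum of waiting times = 90
Average waiting time = 90/5 = 18.0

18.0


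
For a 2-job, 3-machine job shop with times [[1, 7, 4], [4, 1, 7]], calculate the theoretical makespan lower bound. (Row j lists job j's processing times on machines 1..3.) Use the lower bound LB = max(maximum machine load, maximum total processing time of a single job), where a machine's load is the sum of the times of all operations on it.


Machine loads:
  Machine 1: 1 + 4 = 5
  Machine 2: 7 + 1 = 8
  Machine 3: 4 + 7 = 11
Max machine load = 11
Job totals:
  Job 1: 12
  Job 2: 12
Max job total = 12
Lower bound = max(11, 12) = 12

12


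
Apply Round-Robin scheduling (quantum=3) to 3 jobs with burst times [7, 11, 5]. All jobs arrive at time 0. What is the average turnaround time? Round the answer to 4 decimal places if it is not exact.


Time quantum = 3
Execution trace:
  J1 runs 3 units, time = 3
  J2 runs 3 units, time = 6
  J3 runs 3 units, time = 9
  J1 runs 3 units, time = 12
  J2 runs 3 units, time = 15
  J3 runs 2 units, time = 17
  J1 runs 1 units, time = 18
  J2 runs 3 units, time = 21
  J2 runs 2 units, time = 23
Finish times: [18, 23, 17]
Average turnaround = 58/3 = 19.3333

19.3333


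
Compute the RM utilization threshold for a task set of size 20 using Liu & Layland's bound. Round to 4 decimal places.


Compute 2^(1/20) = 1.0352649238
Subtract 1: 1.0352649238 - 1 = 0.0352649238
Multiply by n: 20 * 0.0352649238 = 0.7052984760
Round to 4 dp: 0.7053

0.7053


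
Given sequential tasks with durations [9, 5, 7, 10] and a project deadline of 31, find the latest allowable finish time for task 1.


LF(activity 1) = deadline - sum of successor durations
Successors: activities 2 through 4 with durations [5, 7, 10]
Sum of successor durations = 22
LF = 31 - 22 = 9

9


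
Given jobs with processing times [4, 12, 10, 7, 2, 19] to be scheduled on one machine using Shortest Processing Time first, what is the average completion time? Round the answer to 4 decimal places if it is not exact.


Sort jobs by processing time (SPT order): [2, 4, 7, 10, 12, 19]
Compute completion times sequentially:
  Job 1: processing = 2, completes at 2
  Job 2: processing = 4, completes at 6
  Job 3: processing = 7, completes at 13
  Job 4: processing = 10, completes at 23
  Job 5: processing = 12, completes at 35
  Job 6: processing = 19, completes at 54
Sum of completion times = 133
Average completion time = 133/6 = 22.1667

22.1667


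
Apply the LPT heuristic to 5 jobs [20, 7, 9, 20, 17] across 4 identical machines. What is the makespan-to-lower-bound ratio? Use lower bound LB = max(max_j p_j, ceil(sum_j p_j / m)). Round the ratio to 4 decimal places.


LPT order: [20, 20, 17, 9, 7]
Machine loads after assignment: [20, 20, 17, 16]
LPT makespan = 20
Lower bound = max(max_job, ceil(total/4)) = max(20, 19) = 20
Ratio = 20 / 20 = 1.0

1.0


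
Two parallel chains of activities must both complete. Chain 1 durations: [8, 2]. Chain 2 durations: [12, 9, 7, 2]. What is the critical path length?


Path A total = 8 + 2 = 10
Path B total = 12 + 9 + 7 + 2 = 30
Critical path = longest path = max(10, 30) = 30

30


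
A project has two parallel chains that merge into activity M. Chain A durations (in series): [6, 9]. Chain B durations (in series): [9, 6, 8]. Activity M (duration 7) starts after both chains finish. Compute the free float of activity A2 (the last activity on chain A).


ES(A2) = sum of predecessors on chain A = 6
EF(A2) = ES + duration = 6 + 9 = 15
Successor of A2 is M. ES(M) = max(sum(A), sum(B)) = max(15, 23) = 23
Free float = ES(successor) - EF(current) = 23 - 15 = 8

8


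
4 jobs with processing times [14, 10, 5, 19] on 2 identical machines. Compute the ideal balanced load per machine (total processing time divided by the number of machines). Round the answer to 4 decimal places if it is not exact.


Total processing time = 14 + 10 + 5 + 19 = 48
Number of machines = 2
Ideal balanced load = 48 / 2 = 24.0

24.0


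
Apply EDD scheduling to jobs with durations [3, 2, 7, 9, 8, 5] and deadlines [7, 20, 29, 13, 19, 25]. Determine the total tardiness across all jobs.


Sort by due date (EDD order): [(3, 7), (9, 13), (8, 19), (2, 20), (5, 25), (7, 29)]
Compute completion times and tardiness:
  Job 1: p=3, d=7, C=3, tardiness=max(0,3-7)=0
  Job 2: p=9, d=13, C=12, tardiness=max(0,12-13)=0
  Job 3: p=8, d=19, C=20, tardiness=max(0,20-19)=1
  Job 4: p=2, d=20, C=22, tardiness=max(0,22-20)=2
  Job 5: p=5, d=25, C=27, tardiness=max(0,27-25)=2
  Job 6: p=7, d=29, C=34, tardiness=max(0,34-29)=5
Total tardiness = 10

10


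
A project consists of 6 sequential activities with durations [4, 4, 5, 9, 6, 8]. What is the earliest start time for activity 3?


Activity 3 starts after activities 1 through 2 complete.
Predecessor durations: [4, 4]
ES = 4 + 4 = 8

8


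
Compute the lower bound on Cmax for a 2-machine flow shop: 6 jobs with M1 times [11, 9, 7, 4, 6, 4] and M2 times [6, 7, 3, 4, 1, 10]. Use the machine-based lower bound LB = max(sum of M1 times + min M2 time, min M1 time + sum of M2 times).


LB1 = sum(M1 times) + min(M2 times) = 41 + 1 = 42
LB2 = min(M1 times) + sum(M2 times) = 4 + 31 = 35
Lower bound = max(LB1, LB2) = max(42, 35) = 42

42


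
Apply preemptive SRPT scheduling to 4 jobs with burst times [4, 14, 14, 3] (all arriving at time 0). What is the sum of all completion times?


Since all jobs arrive at t=0, SRPT equals SPT ordering.
SPT order: [3, 4, 14, 14]
Completion times:
  Job 1: p=3, C=3
  Job 2: p=4, C=7
  Job 3: p=14, C=21
  Job 4: p=14, C=35
Total completion time = 3 + 7 + 21 + 35 = 66

66


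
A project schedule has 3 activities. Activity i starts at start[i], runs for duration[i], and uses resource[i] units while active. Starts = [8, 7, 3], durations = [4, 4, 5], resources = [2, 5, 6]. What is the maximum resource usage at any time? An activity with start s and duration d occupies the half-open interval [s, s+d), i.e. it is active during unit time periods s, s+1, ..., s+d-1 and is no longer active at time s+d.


Each activity i is active on [start_i, start_i + duration_i).
Compute total resource usage per time slot:
  t=0: active resources = [], total = 0
  t=1: active resources = [], total = 0
  t=2: active resources = [], total = 0
  t=3: active resources = [6], total = 6
  t=4: active resources = [6], total = 6
  t=5: active resources = [6], total = 6
  t=6: active resources = [6], total = 6
  t=7: active resources = [5, 6], total = 11
  t=8: active resources = [2, 5], total = 7
  t=9: active resources = [2, 5], total = 7
  t=10: active resources = [2, 5], total = 7
  t=11: active resources = [2], total = 2
Peak resource demand = 11

11


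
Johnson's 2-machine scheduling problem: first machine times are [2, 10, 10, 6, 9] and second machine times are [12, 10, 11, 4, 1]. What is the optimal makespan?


Apply Johnson's rule:
  Group 1 (a <= b): [(1, 2, 12), (2, 10, 10), (3, 10, 11)]
  Group 2 (a > b): [(4, 6, 4), (5, 9, 1)]
Optimal job order: [1, 2, 3, 4, 5]
Schedule:
  Job 1: M1 done at 2, M2 done at 14
  Job 2: M1 done at 12, M2 done at 24
  Job 3: M1 done at 22, M2 done at 35
  Job 4: M1 done at 28, M2 done at 39
  Job 5: M1 done at 37, M2 done at 40
Makespan = 40

40


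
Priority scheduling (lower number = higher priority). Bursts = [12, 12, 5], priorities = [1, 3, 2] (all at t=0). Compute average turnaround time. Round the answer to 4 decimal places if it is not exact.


Sort by priority (ascending = highest first):
Order: [(1, 12), (2, 5), (3, 12)]
Completion times:
  Priority 1, burst=12, C=12
  Priority 2, burst=5, C=17
  Priority 3, burst=12, C=29
Average turnaround = 58/3 = 19.3333

19.3333


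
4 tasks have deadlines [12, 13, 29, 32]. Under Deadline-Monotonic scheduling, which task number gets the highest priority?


Sort tasks by relative deadline (ascending):
  Task 1: deadline = 12
  Task 2: deadline = 13
  Task 3: deadline = 29
  Task 4: deadline = 32
Priority order (highest first): [1, 2, 3, 4]
Highest priority task = 1

1


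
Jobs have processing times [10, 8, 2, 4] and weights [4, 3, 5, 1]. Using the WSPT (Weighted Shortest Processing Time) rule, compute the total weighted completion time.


Compute p/w ratios and sort ascending (WSPT): [(2, 5), (10, 4), (8, 3), (4, 1)]
Compute weighted completion times:
  Job (p=2,w=5): C=2, w*C=5*2=10
  Job (p=10,w=4): C=12, w*C=4*12=48
  Job (p=8,w=3): C=20, w*C=3*20=60
  Job (p=4,w=1): C=24, w*C=1*24=24
Total weighted completion time = 142

142


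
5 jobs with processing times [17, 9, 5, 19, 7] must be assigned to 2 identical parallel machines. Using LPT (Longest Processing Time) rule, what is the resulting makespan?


Sort jobs in decreasing order (LPT): [19, 17, 9, 7, 5]
Assign each job to the least loaded machine:
  Machine 1: jobs [19, 7, 5], load = 31
  Machine 2: jobs [17, 9], load = 26
Makespan = max load = 31

31


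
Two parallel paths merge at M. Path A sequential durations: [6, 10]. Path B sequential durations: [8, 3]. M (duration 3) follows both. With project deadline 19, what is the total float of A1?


Forward pass: ES(A1) = sum of predecessors on chain A = 0
EF = ES + duration = 0 + 6 = 6
Backward pass: LF(M) = deadline = 19; LS(M) = 19 - 3 = 16
LF(A1) = LS(M) - sum(successors on chain A) = 16 - 10 = 6
LS = LF - duration = 6 - 6 = 0
Total float = LS - ES = 0 - 0 = 0

0


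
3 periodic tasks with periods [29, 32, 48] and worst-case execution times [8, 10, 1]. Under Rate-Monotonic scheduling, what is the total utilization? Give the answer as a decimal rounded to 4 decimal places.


Compute individual utilizations (exact fractions):
  Task 1: C/T = 8/29 (approx. 0.2759)
  Task 2: C/T = 10/32 = 5/16 (approx. 0.3125)
  Task 3: C/T = 1/48 (approx. 0.0208)
Total utilization U = 8/29 + 5/16 + 1/48 = 53/87
Rounded to 4 decimal places: U = 0.6092
RM (Liu & Layland) bound for 3 tasks = 0.779763; compare with U = 53/87 (approx. 0.609195)
U <= bound, so schedulable by RM sufficient condition.

0.6092


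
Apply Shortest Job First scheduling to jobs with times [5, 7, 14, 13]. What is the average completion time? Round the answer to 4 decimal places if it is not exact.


SJF order (ascending): [5, 7, 13, 14]
Completion times:
  Job 1: burst=5, C=5
  Job 2: burst=7, C=12
  Job 3: burst=13, C=25
  Job 4: burst=14, C=39
Average completion = 81/4 = 20.25

20.25


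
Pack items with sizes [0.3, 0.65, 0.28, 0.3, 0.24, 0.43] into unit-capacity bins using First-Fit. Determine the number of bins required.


Place items sequentially using First-Fit:
  Item 0.3 -> new Bin 1
  Item 0.65 -> Bin 1 (now 0.95)
  Item 0.28 -> new Bin 2
  Item 0.3 -> Bin 2 (now 0.58)
  Item 0.24 -> Bin 2 (now 0.82)
  Item 0.43 -> new Bin 3
Total bins used = 3

3


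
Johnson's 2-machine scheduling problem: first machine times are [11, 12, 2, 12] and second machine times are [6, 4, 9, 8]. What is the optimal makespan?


Apply Johnson's rule:
  Group 1 (a <= b): [(3, 2, 9)]
  Group 2 (a > b): [(4, 12, 8), (1, 11, 6), (2, 12, 4)]
Optimal job order: [3, 4, 1, 2]
Schedule:
  Job 3: M1 done at 2, M2 done at 11
  Job 4: M1 done at 14, M2 done at 22
  Job 1: M1 done at 25, M2 done at 31
  Job 2: M1 done at 37, M2 done at 41
Makespan = 41

41


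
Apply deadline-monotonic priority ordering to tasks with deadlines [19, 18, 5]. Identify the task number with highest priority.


Sort tasks by relative deadline (ascending):
  Task 3: deadline = 5
  Task 2: deadline = 18
  Task 1: deadline = 19
Priority order (highest first): [3, 2, 1]
Highest priority task = 3

3


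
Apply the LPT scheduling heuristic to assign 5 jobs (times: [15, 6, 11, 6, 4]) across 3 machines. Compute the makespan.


Sort jobs in decreasing order (LPT): [15, 11, 6, 6, 4]
Assign each job to the least loaded machine:
  Machine 1: jobs [15], load = 15
  Machine 2: jobs [11, 4], load = 15
  Machine 3: jobs [6, 6], load = 12
Makespan = max load = 15

15


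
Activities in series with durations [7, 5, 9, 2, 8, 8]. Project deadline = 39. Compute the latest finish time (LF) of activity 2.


LF(activity 2) = deadline - sum of successor durations
Successors: activities 3 through 6 with durations [9, 2, 8, 8]
Sum of successor durations = 27
LF = 39 - 27 = 12

12


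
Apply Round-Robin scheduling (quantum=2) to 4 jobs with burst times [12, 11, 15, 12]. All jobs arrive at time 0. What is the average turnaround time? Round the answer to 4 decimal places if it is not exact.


Time quantum = 2
Execution trace:
  J1 runs 2 units, time = 2
  J2 runs 2 units, time = 4
  J3 runs 2 units, time = 6
  J4 runs 2 units, time = 8
  J1 runs 2 units, time = 10
  J2 runs 2 units, time = 12
  J3 runs 2 units, time = 14
  J4 runs 2 units, time = 16
  J1 runs 2 units, time = 18
  J2 runs 2 units, time = 20
  J3 runs 2 units, time = 22
  J4 runs 2 units, time = 24
  J1 runs 2 units, time = 26
  J2 runs 2 units, time = 28
  J3 runs 2 units, time = 30
  J4 runs 2 units, time = 32
  J1 runs 2 units, time = 34
  J2 runs 2 units, time = 36
  J3 runs 2 units, time = 38
  J4 runs 2 units, time = 40
  J1 runs 2 units, time = 42
  J2 runs 1 units, time = 43
  J3 runs 2 units, time = 45
  J4 runs 2 units, time = 47
  J3 runs 2 units, time = 49
  J3 runs 1 units, time = 50
Finish times: [42, 43, 50, 47]
Average turnaround = 182/4 = 45.5

45.5


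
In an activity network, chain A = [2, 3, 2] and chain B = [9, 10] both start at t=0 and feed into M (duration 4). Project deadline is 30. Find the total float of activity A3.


Forward pass: ES(A3) = sum of predecessors on chain A = 5
EF = ES + duration = 5 + 2 = 7
Backward pass: LF(M) = deadline = 30; LS(M) = 30 - 4 = 26
LF(A3) = LS(M) - sum(successors on chain A) = 26 - 0 = 26
LS = LF - duration = 26 - 2 = 24
Total float = LS - ES = 24 - 5 = 19

19


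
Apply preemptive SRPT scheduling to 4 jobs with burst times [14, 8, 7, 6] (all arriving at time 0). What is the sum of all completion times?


Since all jobs arrive at t=0, SRPT equals SPT ordering.
SPT order: [6, 7, 8, 14]
Completion times:
  Job 1: p=6, C=6
  Job 2: p=7, C=13
  Job 3: p=8, C=21
  Job 4: p=14, C=35
Total completion time = 6 + 13 + 21 + 35 = 75

75


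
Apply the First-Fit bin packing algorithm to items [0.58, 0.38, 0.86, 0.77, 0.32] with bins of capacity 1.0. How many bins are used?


Place items sequentially using First-Fit:
  Item 0.58 -> new Bin 1
  Item 0.38 -> Bin 1 (now 0.96)
  Item 0.86 -> new Bin 2
  Item 0.77 -> new Bin 3
  Item 0.32 -> new Bin 4
Total bins used = 4

4


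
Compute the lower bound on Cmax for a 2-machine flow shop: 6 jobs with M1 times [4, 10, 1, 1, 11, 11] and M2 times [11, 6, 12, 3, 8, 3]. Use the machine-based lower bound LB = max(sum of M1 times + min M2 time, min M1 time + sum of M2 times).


LB1 = sum(M1 times) + min(M2 times) = 38 + 3 = 41
LB2 = min(M1 times) + sum(M2 times) = 1 + 43 = 44
Lower bound = max(LB1, LB2) = max(41, 44) = 44

44


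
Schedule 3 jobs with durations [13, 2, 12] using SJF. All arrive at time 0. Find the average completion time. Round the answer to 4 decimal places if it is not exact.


SJF order (ascending): [2, 12, 13]
Completion times:
  Job 1: burst=2, C=2
  Job 2: burst=12, C=14
  Job 3: burst=13, C=27
Average completion = 43/3 = 14.3333

14.3333


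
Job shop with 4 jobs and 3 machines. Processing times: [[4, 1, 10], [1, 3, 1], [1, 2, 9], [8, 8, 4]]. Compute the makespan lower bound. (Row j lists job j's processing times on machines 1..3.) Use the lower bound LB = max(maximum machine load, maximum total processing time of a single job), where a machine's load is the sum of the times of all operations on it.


Machine loads:
  Machine 1: 4 + 1 + 1 + 8 = 14
  Machine 2: 1 + 3 + 2 + 8 = 14
  Machine 3: 10 + 1 + 9 + 4 = 24
Max machine load = 24
Job totals:
  Job 1: 15
  Job 2: 5
  Job 3: 12
  Job 4: 20
Max job total = 20
Lower bound = max(24, 20) = 24

24


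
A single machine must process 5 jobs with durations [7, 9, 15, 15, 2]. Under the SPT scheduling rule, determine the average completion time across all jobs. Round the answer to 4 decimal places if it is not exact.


Sort jobs by processing time (SPT order): [2, 7, 9, 15, 15]
Compute completion times sequentially:
  Job 1: processing = 2, completes at 2
  Job 2: processing = 7, completes at 9
  Job 3: processing = 9, completes at 18
  Job 4: processing = 15, completes at 33
  Job 5: processing = 15, completes at 48
Sum of completion times = 110
Average completion time = 110/5 = 22.0

22.0


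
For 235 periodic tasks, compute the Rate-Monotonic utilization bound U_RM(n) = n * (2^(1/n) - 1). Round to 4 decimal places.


Compute 2^(1/235) = 1.0029539167
Subtract 1: 1.0029539167 - 1 = 0.0029539167
Multiply by n: 235 * 0.0029539167 = 0.6941704245
Round to 4 dp: 0.6942

0.6942


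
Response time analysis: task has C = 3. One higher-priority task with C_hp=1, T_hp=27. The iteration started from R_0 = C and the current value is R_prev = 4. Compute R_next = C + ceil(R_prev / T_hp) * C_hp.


R_next = C + ceil(R_prev / T_hp) * C_hp
ceil(4 / 27) = ceil(0.1481) = 1
Interference = 1 * 1 = 1
R_next = 3 + 1 = 4
R_next = R_prev, so the iteration has converged (response time = 4).

4


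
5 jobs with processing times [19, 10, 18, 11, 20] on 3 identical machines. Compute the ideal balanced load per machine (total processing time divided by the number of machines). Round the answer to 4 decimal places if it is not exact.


Total processing time = 19 + 10 + 18 + 11 + 20 = 78
Number of machines = 3
Ideal balanced load = 78 / 3 = 26.0

26.0


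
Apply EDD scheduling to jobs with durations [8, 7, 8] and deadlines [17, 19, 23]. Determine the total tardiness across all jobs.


Sort by due date (EDD order): [(8, 17), (7, 19), (8, 23)]
Compute completion times and tardiness:
  Job 1: p=8, d=17, C=8, tardiness=max(0,8-17)=0
  Job 2: p=7, d=19, C=15, tardiness=max(0,15-19)=0
  Job 3: p=8, d=23, C=23, tardiness=max(0,23-23)=0
Total tardiness = 0

0


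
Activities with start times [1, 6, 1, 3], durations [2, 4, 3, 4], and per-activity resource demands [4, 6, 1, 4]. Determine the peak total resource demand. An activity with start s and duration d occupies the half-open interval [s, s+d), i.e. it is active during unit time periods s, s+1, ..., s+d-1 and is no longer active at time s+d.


Each activity i is active on [start_i, start_i + duration_i).
Compute total resource usage per time slot:
  t=0: active resources = [], total = 0
  t=1: active resources = [4, 1], total = 5
  t=2: active resources = [4, 1], total = 5
  t=3: active resources = [1, 4], total = 5
  t=4: active resources = [4], total = 4
  t=5: active resources = [4], total = 4
  t=6: active resources = [6, 4], total = 10
  t=7: active resources = [6], total = 6
  t=8: active resources = [6], total = 6
  t=9: active resources = [6], total = 6
Peak resource demand = 10

10


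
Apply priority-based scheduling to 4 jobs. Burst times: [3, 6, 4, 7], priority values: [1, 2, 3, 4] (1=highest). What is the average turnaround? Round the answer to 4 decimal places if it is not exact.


Sort by priority (ascending = highest first):
Order: [(1, 3), (2, 6), (3, 4), (4, 7)]
Completion times:
  Priority 1, burst=3, C=3
  Priority 2, burst=6, C=9
  Priority 3, burst=4, C=13
  Priority 4, burst=7, C=20
Average turnaround = 45/4 = 11.25

11.25


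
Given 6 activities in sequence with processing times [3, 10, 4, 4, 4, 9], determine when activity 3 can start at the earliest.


Activity 3 starts after activities 1 through 2 complete.
Predecessor durations: [3, 10]
ES = 3 + 10 = 13

13


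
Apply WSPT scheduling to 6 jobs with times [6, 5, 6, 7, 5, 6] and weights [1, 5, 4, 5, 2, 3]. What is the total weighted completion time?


Compute p/w ratios and sort ascending (WSPT): [(5, 5), (7, 5), (6, 4), (6, 3), (5, 2), (6, 1)]
Compute weighted completion times:
  Job (p=5,w=5): C=5, w*C=5*5=25
  Job (p=7,w=5): C=12, w*C=5*12=60
  Job (p=6,w=4): C=18, w*C=4*18=72
  Job (p=6,w=3): C=24, w*C=3*24=72
  Job (p=5,w=2): C=29, w*C=2*29=58
  Job (p=6,w=1): C=35, w*C=1*35=35
Total weighted completion time = 322

322


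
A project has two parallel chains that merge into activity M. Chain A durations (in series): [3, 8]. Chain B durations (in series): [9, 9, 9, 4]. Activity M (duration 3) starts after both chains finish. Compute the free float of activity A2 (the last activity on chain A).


ES(A2) = sum of predecessors on chain A = 3
EF(A2) = ES + duration = 3 + 8 = 11
Successor of A2 is M. ES(M) = max(sum(A), sum(B)) = max(11, 31) = 31
Free float = ES(successor) - EF(current) = 31 - 11 = 20

20


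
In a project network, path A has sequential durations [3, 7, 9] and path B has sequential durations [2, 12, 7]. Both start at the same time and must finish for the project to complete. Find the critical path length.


Path A total = 3 + 7 + 9 = 19
Path B total = 2 + 12 + 7 = 21
Critical path = longest path = max(19, 21) = 21

21


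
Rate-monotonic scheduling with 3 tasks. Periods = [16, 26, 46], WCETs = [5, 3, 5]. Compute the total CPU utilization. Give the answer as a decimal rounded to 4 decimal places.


Compute individual utilizations (exact fractions):
  Task 1: C/T = 5/16 (approx. 0.3125)
  Task 2: C/T = 3/26 (approx. 0.1154)
  Task 3: C/T = 5/46 (approx. 0.1087)
Total utilization U = 5/16 + 3/26 + 5/46 = 2567/4784
Rounded to 4 decimal places: U = 0.5366
RM (Liu & Layland) bound for 3 tasks = 0.779763; compare with U = 2567/4784 (approx. 0.536580)
U <= bound, so schedulable by RM sufficient condition.

0.5366


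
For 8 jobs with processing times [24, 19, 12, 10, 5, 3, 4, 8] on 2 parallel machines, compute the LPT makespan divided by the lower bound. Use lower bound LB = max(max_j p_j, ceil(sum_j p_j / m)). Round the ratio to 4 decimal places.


LPT order: [24, 19, 12, 10, 8, 5, 4, 3]
Machine loads after assignment: [43, 42]
LPT makespan = 43
Lower bound = max(max_job, ceil(total/2)) = max(24, 43) = 43
Ratio = 43 / 43 = 1.0

1.0


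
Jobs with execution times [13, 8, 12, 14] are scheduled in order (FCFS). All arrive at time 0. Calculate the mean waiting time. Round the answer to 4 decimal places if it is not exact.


FCFS order (as given): [13, 8, 12, 14]
Waiting times:
  Job 1: wait = 0
  Job 2: wait = 13
  Job 3: wait = 21
  Job 4: wait = 33
Sum of waiting times = 67
Average waiting time = 67/4 = 16.75

16.75


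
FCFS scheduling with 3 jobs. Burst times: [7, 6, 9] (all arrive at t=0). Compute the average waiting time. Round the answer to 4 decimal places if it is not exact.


FCFS order (as given): [7, 6, 9]
Waiting times:
  Job 1: wait = 0
  Job 2: wait = 7
  Job 3: wait = 13
Sum of waiting times = 20
Average waiting time = 20/3 = 6.6667

6.6667


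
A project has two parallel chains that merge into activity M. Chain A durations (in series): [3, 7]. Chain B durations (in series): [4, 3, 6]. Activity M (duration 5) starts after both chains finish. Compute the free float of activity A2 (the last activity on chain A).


ES(A2) = sum of predecessors on chain A = 3
EF(A2) = ES + duration = 3 + 7 = 10
Successor of A2 is M. ES(M) = max(sum(A), sum(B)) = max(10, 13) = 13
Free float = ES(successor) - EF(current) = 13 - 10 = 3

3


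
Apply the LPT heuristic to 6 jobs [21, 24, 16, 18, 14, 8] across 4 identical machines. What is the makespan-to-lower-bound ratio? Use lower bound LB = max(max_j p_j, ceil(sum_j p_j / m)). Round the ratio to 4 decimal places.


LPT order: [24, 21, 18, 16, 14, 8]
Machine loads after assignment: [24, 21, 26, 30]
LPT makespan = 30
Lower bound = max(max_job, ceil(total/4)) = max(24, 26) = 26
Ratio = 30 / 26 = 1.1538

1.1538


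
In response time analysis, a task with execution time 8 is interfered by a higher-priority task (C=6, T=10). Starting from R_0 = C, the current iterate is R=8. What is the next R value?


R_next = C + ceil(R_prev / T_hp) * C_hp
ceil(8 / 10) = ceil(0.8) = 1
Interference = 1 * 6 = 6
R_next = 8 + 6 = 14

14


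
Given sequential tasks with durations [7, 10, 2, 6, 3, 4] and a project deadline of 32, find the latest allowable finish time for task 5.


LF(activity 5) = deadline - sum of successor durations
Successors: activities 6 through 6 with durations [4]
Sum of successor durations = 4
LF = 32 - 4 = 28

28


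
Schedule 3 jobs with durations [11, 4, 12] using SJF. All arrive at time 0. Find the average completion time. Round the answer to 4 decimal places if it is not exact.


SJF order (ascending): [4, 11, 12]
Completion times:
  Job 1: burst=4, C=4
  Job 2: burst=11, C=15
  Job 3: burst=12, C=27
Average completion = 46/3 = 15.3333

15.3333


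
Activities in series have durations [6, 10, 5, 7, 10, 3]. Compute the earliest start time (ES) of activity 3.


Activity 3 starts after activities 1 through 2 complete.
Predecessor durations: [6, 10]
ES = 6 + 10 = 16

16


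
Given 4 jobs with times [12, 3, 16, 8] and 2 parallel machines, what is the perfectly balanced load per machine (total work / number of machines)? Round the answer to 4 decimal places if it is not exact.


Total processing time = 12 + 3 + 16 + 8 = 39
Number of machines = 2
Ideal balanced load = 39 / 2 = 19.5

19.5


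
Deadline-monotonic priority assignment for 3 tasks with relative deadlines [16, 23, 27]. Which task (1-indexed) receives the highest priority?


Sort tasks by relative deadline (ascending):
  Task 1: deadline = 16
  Task 2: deadline = 23
  Task 3: deadline = 27
Priority order (highest first): [1, 2, 3]
Highest priority task = 1

1


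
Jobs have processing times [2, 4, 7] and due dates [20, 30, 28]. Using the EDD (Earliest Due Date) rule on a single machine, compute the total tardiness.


Sort by due date (EDD order): [(2, 20), (7, 28), (4, 30)]
Compute completion times and tardiness:
  Job 1: p=2, d=20, C=2, tardiness=max(0,2-20)=0
  Job 2: p=7, d=28, C=9, tardiness=max(0,9-28)=0
  Job 3: p=4, d=30, C=13, tardiness=max(0,13-30)=0
Total tardiness = 0

0


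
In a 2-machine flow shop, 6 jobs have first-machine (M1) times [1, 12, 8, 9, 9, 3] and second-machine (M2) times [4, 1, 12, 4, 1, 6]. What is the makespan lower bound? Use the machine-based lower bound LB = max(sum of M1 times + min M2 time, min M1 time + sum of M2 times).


LB1 = sum(M1 times) + min(M2 times) = 42 + 1 = 43
LB2 = min(M1 times) + sum(M2 times) = 1 + 28 = 29
Lower bound = max(LB1, LB2) = max(43, 29) = 43

43


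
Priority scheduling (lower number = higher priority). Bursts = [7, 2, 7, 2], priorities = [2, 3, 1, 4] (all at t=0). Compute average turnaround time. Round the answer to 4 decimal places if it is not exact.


Sort by priority (ascending = highest first):
Order: [(1, 7), (2, 7), (3, 2), (4, 2)]
Completion times:
  Priority 1, burst=7, C=7
  Priority 2, burst=7, C=14
  Priority 3, burst=2, C=16
  Priority 4, burst=2, C=18
Average turnaround = 55/4 = 13.75

13.75


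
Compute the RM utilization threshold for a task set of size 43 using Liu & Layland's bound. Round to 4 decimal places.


Compute 2^(1/43) = 1.0162503252
Subtract 1: 1.0162503252 - 1 = 0.0162503252
Multiply by n: 43 * 0.0162503252 = 0.6987639836
Round to 4 dp: 0.6988

0.6988


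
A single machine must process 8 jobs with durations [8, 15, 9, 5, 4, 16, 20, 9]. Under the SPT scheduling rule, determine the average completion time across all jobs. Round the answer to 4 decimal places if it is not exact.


Sort jobs by processing time (SPT order): [4, 5, 8, 9, 9, 15, 16, 20]
Compute completion times sequentially:
  Job 1: processing = 4, completes at 4
  Job 2: processing = 5, completes at 9
  Job 3: processing = 8, completes at 17
  Job 4: processing = 9, completes at 26
  Job 5: processing = 9, completes at 35
  Job 6: processing = 15, completes at 50
  Job 7: processing = 16, completes at 66
  Job 8: processing = 20, completes at 86
Sum of completion times = 293
Average completion time = 293/8 = 36.625

36.625


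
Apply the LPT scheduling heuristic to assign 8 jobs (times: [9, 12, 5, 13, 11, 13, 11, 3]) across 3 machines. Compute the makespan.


Sort jobs in decreasing order (LPT): [13, 13, 12, 11, 11, 9, 5, 3]
Assign each job to the least loaded machine:
  Machine 1: jobs [13, 11], load = 24
  Machine 2: jobs [13, 9, 5], load = 27
  Machine 3: jobs [12, 11, 3], load = 26
Makespan = max load = 27

27


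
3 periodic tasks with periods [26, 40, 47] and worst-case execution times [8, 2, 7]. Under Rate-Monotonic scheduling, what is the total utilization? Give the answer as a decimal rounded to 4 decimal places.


Compute individual utilizations (exact fractions):
  Task 1: C/T = 8/26 = 4/13 (approx. 0.3077)
  Task 2: C/T = 2/40 = 1/20 (approx. 0.05)
  Task 3: C/T = 7/47 (approx. 0.1489)
Total utilization U = 4/13 + 1/20 + 7/47 = 6191/12220
Rounded to 4 decimal places: U = 0.5066
RM (Liu & Layland) bound for 3 tasks = 0.779763; compare with U = 6191/12220 (approx. 0.506628)
U <= bound, so schedulable by RM sufficient condition.

0.5066


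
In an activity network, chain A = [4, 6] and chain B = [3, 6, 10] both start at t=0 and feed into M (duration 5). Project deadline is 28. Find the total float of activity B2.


Forward pass: ES(B2) = sum of predecessors on chain B = 3
EF = ES + duration = 3 + 6 = 9
Backward pass: LF(M) = deadline = 28; LS(M) = 28 - 5 = 23
LF(B2) = LS(M) - sum(successors on chain B) = 23 - 10 = 13
LS = LF - duration = 13 - 6 = 7
Total float = LS - ES = 7 - 3 = 4

4


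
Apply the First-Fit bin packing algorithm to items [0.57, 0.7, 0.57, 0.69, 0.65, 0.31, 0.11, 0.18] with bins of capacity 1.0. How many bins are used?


Place items sequentially using First-Fit:
  Item 0.57 -> new Bin 1
  Item 0.7 -> new Bin 2
  Item 0.57 -> new Bin 3
  Item 0.69 -> new Bin 4
  Item 0.65 -> new Bin 5
  Item 0.31 -> Bin 1 (now 0.88)
  Item 0.11 -> Bin 1 (now 0.99)
  Item 0.18 -> Bin 2 (now 0.88)
Total bins used = 5

5


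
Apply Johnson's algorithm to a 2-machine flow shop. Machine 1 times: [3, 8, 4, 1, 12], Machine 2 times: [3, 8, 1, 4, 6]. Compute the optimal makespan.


Apply Johnson's rule:
  Group 1 (a <= b): [(4, 1, 4), (1, 3, 3), (2, 8, 8)]
  Group 2 (a > b): [(5, 12, 6), (3, 4, 1)]
Optimal job order: [4, 1, 2, 5, 3]
Schedule:
  Job 4: M1 done at 1, M2 done at 5
  Job 1: M1 done at 4, M2 done at 8
  Job 2: M1 done at 12, M2 done at 20
  Job 5: M1 done at 24, M2 done at 30
  Job 3: M1 done at 28, M2 done at 31
Makespan = 31

31


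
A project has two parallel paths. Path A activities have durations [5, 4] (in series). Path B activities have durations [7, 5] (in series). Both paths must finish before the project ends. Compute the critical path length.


Path A total = 5 + 4 = 9
Path B total = 7 + 5 = 12
Critical path = longest path = max(9, 12) = 12

12


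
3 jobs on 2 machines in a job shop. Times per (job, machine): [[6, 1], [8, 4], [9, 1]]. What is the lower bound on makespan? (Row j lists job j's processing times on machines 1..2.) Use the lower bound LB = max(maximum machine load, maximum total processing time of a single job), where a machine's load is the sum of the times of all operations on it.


Machine loads:
  Machine 1: 6 + 8 + 9 = 23
  Machine 2: 1 + 4 + 1 = 6
Max machine load = 23
Job totals:
  Job 1: 7
  Job 2: 12
  Job 3: 10
Max job total = 12
Lower bound = max(23, 12) = 23

23


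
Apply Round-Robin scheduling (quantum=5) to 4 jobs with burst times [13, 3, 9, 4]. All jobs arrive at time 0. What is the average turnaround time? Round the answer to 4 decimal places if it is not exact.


Time quantum = 5
Execution trace:
  J1 runs 5 units, time = 5
  J2 runs 3 units, time = 8
  J3 runs 5 units, time = 13
  J4 runs 4 units, time = 17
  J1 runs 5 units, time = 22
  J3 runs 4 units, time = 26
  J1 runs 3 units, time = 29
Finish times: [29, 8, 26, 17]
Average turnaround = 80/4 = 20.0

20.0


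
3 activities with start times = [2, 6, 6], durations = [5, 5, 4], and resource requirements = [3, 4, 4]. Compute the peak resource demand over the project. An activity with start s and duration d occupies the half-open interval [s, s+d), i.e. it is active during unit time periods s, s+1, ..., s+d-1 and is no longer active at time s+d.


Each activity i is active on [start_i, start_i + duration_i).
Compute total resource usage per time slot:
  t=0: active resources = [], total = 0
  t=1: active resources = [], total = 0
  t=2: active resources = [3], total = 3
  t=3: active resources = [3], total = 3
  t=4: active resources = [3], total = 3
  t=5: active resources = [3], total = 3
  t=6: active resources = [3, 4, 4], total = 11
  t=7: active resources = [4, 4], total = 8
  t=8: active resources = [4, 4], total = 8
  t=9: active resources = [4, 4], total = 8
  t=10: active resources = [4], total = 4
Peak resource demand = 11

11


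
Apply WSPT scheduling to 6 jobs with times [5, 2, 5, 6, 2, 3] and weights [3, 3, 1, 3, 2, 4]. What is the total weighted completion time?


Compute p/w ratios and sort ascending (WSPT): [(2, 3), (3, 4), (2, 2), (5, 3), (6, 3), (5, 1)]
Compute weighted completion times:
  Job (p=2,w=3): C=2, w*C=3*2=6
  Job (p=3,w=4): C=5, w*C=4*5=20
  Job (p=2,w=2): C=7, w*C=2*7=14
  Job (p=5,w=3): C=12, w*C=3*12=36
  Job (p=6,w=3): C=18, w*C=3*18=54
  Job (p=5,w=1): C=23, w*C=1*23=23
Total weighted completion time = 153

153


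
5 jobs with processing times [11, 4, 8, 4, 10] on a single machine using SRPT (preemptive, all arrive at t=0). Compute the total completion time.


Since all jobs arrive at t=0, SRPT equals SPT ordering.
SPT order: [4, 4, 8, 10, 11]
Completion times:
  Job 1: p=4, C=4
  Job 2: p=4, C=8
  Job 3: p=8, C=16
  Job 4: p=10, C=26
  Job 5: p=11, C=37
Total completion time = 4 + 8 + 16 + 26 + 37 = 91

91


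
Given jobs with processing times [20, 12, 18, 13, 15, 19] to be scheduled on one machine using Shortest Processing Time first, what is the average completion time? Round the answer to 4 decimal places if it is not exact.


Sort jobs by processing time (SPT order): [12, 13, 15, 18, 19, 20]
Compute completion times sequentially:
  Job 1: processing = 12, completes at 12
  Job 2: processing = 13, completes at 25
  Job 3: processing = 15, completes at 40
  Job 4: processing = 18, completes at 58
  Job 5: processing = 19, completes at 77
  Job 6: processing = 20, completes at 97
Sum of completion times = 309
Average completion time = 309/6 = 51.5

51.5


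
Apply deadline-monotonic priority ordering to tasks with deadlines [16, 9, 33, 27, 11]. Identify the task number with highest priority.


Sort tasks by relative deadline (ascending):
  Task 2: deadline = 9
  Task 5: deadline = 11
  Task 1: deadline = 16
  Task 4: deadline = 27
  Task 3: deadline = 33
Priority order (highest first): [2, 5, 1, 4, 3]
Highest priority task = 2

2


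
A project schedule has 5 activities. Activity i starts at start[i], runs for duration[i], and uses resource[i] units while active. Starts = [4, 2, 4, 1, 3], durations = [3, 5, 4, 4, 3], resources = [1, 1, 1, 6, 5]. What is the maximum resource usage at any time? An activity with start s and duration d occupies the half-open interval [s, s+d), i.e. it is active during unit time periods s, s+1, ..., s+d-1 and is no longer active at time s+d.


Each activity i is active on [start_i, start_i + duration_i).
Compute total resource usage per time slot:
  t=0: active resources = [], total = 0
  t=1: active resources = [6], total = 6
  t=2: active resources = [1, 6], total = 7
  t=3: active resources = [1, 6, 5], total = 12
  t=4: active resources = [1, 1, 1, 6, 5], total = 14
  t=5: active resources = [1, 1, 1, 5], total = 8
  t=6: active resources = [1, 1, 1], total = 3
  t=7: active resources = [1], total = 1
Peak resource demand = 14

14


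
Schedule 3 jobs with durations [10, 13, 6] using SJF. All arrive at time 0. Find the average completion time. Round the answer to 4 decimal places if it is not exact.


SJF order (ascending): [6, 10, 13]
Completion times:
  Job 1: burst=6, C=6
  Job 2: burst=10, C=16
  Job 3: burst=13, C=29
Average completion = 51/3 = 17.0

17.0


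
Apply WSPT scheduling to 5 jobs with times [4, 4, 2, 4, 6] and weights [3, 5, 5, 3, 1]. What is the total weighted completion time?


Compute p/w ratios and sort ascending (WSPT): [(2, 5), (4, 5), (4, 3), (4, 3), (6, 1)]
Compute weighted completion times:
  Job (p=2,w=5): C=2, w*C=5*2=10
  Job (p=4,w=5): C=6, w*C=5*6=30
  Job (p=4,w=3): C=10, w*C=3*10=30
  Job (p=4,w=3): C=14, w*C=3*14=42
  Job (p=6,w=1): C=20, w*C=1*20=20
Total weighted completion time = 132

132
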